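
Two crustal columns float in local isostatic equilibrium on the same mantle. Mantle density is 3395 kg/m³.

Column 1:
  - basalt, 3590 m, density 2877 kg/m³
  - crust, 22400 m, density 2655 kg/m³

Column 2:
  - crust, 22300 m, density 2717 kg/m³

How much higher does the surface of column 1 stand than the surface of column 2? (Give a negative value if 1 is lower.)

For any compensation level in the mantle, the mantle terms cancel and isostasy reduces to e = (Σt_1 − Σt_2) − (Σ(ρt)_1 − Σ(ρt)_2) / ρ_m.
Σt_1 = 25990 m; Σt_2 = 22300 m; Σ(ρt)_1 = 69800430; Σ(ρt)_2 = 60589100 (in m·kg/m³).
e = (25990 − 22300) − (69800430 − 60589100) / 3395 = 977 m.

977 m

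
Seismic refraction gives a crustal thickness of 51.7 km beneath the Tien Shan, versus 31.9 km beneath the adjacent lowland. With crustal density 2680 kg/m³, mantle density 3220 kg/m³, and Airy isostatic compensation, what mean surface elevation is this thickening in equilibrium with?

3.32 km

Excess crust Δ = 51.7 km − 31.9 km = 19.8 km, split between elevation h and root r with h + r = Δ.
Airy balance ρ_c h = (ρ_m − ρ_c) r gives r = h ρ_c/(ρ_m − ρ_c), so h (1 + ρ_c/(ρ_m − ρ_c)) = Δ, i.e. h = Δ (ρ_m − ρ_c)/ρ_m.
h = 19.8 km × 540/3220 = 3.32 km.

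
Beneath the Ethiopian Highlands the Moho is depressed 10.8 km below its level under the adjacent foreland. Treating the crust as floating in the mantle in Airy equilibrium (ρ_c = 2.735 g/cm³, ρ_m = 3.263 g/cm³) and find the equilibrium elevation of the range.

2.08 km

Equating mass per unit area of the two columns: ρ_c h = (ρ_m − ρ_c) r.
h = r (ρ_m − ρ_c) / ρ_c = 10.8 km × (3.263 − 2.735) / 2.735 = 2.08 km.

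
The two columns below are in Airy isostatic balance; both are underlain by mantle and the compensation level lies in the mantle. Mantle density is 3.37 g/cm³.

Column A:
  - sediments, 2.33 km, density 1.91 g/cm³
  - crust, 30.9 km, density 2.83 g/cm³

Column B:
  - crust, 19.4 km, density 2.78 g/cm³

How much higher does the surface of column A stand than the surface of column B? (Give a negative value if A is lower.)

2.56 km

For any compensation level in the mantle, the mantle terms cancel and isostasy reduces to e = (Σt_A − Σt_B) − (Σ(ρt)_A − Σ(ρt)_B) / ρ_m.
Σt_A = 33.23 km; Σt_B = 19.4 km; Σ(ρt)_A = 91.8973; Σ(ρt)_B = 53.932 (in km·g/cm³).
e = (33.23 − 19.4) − (91.8973 − 53.932) / 3.37 = 2.56 km.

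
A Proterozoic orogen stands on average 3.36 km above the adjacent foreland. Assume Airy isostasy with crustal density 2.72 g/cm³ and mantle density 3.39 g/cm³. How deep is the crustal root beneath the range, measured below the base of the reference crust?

In Airy isostatic equilibrium: the weight of the topography is balanced by the buoyancy of the root, ρ_c h = (ρ_m − ρ_c) r.
r = h · ρ_c / (ρ_m − ρ_c) = 3.36 km × 2.72 / (3.39 − 2.72) = 13.6 km.

13.6 km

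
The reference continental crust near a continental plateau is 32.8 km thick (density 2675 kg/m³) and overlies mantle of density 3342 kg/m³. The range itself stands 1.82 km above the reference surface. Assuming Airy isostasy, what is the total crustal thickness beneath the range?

Root depth r = h ρ_c / (ρ_m − ρ_c) = 1.82 km × 2675 / 667 = 7.299 km.
Total thickness = T + h + r = 32.8 km + 1.82 km + 7.299 km = 41.9 km.

41.9 km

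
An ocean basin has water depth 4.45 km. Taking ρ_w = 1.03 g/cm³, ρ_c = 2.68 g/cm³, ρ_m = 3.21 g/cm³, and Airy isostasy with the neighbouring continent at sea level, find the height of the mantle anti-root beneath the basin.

Balancing pressure at the compensation depth: replacing crust with seawater at the top is compensated by replacing crust with mantle at the base: d (ρ_c − ρ_w) = a (ρ_m − ρ_c).
a = d (ρ_c − ρ_w)/(ρ_m − ρ_c) = 4.45 km × 1.65/0.53 = 13.9 km.

13.9 km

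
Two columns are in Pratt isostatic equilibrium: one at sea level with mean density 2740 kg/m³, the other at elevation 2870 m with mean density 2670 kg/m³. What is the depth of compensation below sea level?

109000 m

ρ_ref D = ρ (D + h) → D (ρ_ref − ρ) = ρ h.
D = ρ h/(ρ_ref − ρ) = 2670 × 2870 m/(2740 − 2670) = 109000 m.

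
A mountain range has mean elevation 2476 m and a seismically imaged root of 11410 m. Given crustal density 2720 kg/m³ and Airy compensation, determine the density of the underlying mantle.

3310 kg/m³

Airy balance: ρ_c h = (ρ_m − ρ_c) r → ρ_m = ρ_c (1 + h/r).
ρ_m = 2720 × (1 + 2476 m/11410 m) = 3310 kg/m³.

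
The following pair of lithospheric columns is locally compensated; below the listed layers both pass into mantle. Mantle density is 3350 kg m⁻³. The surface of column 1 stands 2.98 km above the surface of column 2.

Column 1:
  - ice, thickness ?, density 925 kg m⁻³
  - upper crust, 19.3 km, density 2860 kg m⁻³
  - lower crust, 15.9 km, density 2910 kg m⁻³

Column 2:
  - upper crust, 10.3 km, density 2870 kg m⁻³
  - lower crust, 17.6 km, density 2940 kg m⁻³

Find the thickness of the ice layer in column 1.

2.35 km

Take the compensation level at the base of the deeper column (depth z_c below the surface of column 1) and equate Σ ρ_i t_i down to z_c; mantle fills any gap and the z_c terms cancel.
Column 1: x×925 + 19.3×2860 + 15.9×2910 + (z_c − 35.2 − x)×3350
Column 2: 2.98×0 + 10.3×2870 + 17.6×2940 + (z_c − 2.98 − 27.9)×3350
The z_c×3350 term appears on both sides and cancels. Collect the known terms of each column as K = Σ(ρt)_known − 3350 × (depth of known layers): K_1 = 101467 − 3350×35.2 = −16453; K_2 = 81305 − 3350×(2.98 + 27.9) = −22143.
Balance: K_1 − x×(3350 − 925) = K_2, so x = (K_1 − K_2)/(3350 − 925) = 5690/2425 = 2.35 km.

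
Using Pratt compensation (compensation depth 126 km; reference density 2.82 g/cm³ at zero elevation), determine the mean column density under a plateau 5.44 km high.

2.7 g/cm³

Pratt balance: ρ_ref D = ρ (D + h).
ρ = ρ_ref D/(D + h) = 2.82 × 126 km/(126 km + 5.44 km) = 2.7 g/cm³.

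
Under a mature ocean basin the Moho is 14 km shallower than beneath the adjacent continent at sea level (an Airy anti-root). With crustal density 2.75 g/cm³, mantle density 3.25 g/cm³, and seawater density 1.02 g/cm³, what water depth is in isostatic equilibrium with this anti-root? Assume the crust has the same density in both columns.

Replacing a thickness d of crust by seawater at the top must be balanced by replacing crust with mantle at the base: d (ρ_c − ρ_w) = a (ρ_m − ρ_c).
d = a (ρ_m − ρ_c)/(ρ_c − ρ_w) = 14 km × 0.5/1.73 = 4.05 km.

4.05 km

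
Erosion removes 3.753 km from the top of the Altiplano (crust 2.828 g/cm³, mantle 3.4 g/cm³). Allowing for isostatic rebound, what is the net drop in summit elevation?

0.631 km

Rebound u = e ρ_c/ρ_m = 3.753 km × 2.828/3.4 = 3.122 km.
Net surface drop = e − u = 3.753 km − 3.122 km = e (ρ_m − ρ_c)/ρ_m = 0.631 km.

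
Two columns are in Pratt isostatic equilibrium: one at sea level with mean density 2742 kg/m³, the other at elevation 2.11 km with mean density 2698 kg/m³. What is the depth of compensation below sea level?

ρ_ref D = ρ (D + h) → D (ρ_ref − ρ) = ρ h.
D = ρ h/(ρ_ref − ρ) = 2698 × 2.11 km/(2742 − 2698) = 129 km.

129 km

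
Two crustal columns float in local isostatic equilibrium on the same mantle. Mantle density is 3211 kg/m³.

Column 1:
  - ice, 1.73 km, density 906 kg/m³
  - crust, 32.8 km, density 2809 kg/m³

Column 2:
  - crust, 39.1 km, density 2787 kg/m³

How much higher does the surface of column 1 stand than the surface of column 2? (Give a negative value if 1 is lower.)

0.185 km

For any compensation level in the mantle, the mantle terms cancel and isostasy reduces to e = (Σt_1 − Σt_2) − (Σ(ρt)_1 − Σ(ρt)_2) / ρ_m.
Σt_1 = 34.53 km; Σt_2 = 39.1 km; Σ(ρt)_1 = 93702.58; Σ(ρt)_2 = 108971.7 (in km·kg/m³).
e = (34.53 − 39.1) − (93702.58 − 108971.7) / 3211 = 0.185 km.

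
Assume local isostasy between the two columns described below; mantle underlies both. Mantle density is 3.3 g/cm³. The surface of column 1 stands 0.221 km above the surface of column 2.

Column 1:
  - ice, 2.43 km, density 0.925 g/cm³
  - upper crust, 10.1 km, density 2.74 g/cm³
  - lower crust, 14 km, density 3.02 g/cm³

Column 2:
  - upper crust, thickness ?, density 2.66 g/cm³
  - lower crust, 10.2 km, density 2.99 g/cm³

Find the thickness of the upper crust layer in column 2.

Take the compensation level at the base of the deeper column (depth z_c below the surface of column 1) and equate Σ ρ_i t_i down to z_c; mantle fills any gap and the z_c terms cancel.
Column 1: 2.43×0.925 + 10.1×2.74 + 14×3.02 + (z_c − 26.53)×3.3
Column 2: 0.221×0 + x×2.66 + 10.2×2.99 + (z_c − 0.221 − 10.2 − x)×3.3
The z_c×3.3 term appears on both sides and cancels. Collect the known terms of each column as K = Σ(ρt)_known − 3.3 × (depth of known layers): K_1 = 72.20175 − 3.3×26.53 = −15.34725; K_2 = 30.498 − 3.3×(0.221 + 10.2) = −3.8913.
Balance: K_1 = K_2 − x×(3.3 − 2.66), so x = (K_2 − K_1)/(3.3 − 2.66) = 11.4559/0.64 = 17.9 km.

17.9 km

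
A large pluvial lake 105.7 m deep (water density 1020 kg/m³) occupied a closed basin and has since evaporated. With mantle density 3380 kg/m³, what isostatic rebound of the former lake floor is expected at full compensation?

31.9 m

u = d ρ_w/ρ_m = 105.7 m × 1020/3380 = 31.9 m.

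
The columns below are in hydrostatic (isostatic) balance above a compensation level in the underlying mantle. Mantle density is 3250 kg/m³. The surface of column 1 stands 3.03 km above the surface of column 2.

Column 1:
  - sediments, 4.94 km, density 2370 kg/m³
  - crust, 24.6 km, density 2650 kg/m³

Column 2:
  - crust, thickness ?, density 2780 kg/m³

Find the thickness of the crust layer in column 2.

Take the compensation level at the base of the deeper column (depth z_c below the surface of column 1) and equate Σ ρ_i t_i down to z_c; mantle fills any gap and the z_c terms cancel.
Column 1: 4.94×2370 + 24.6×2650 + (z_c − 29.54)×3250
Column 2: 3.03×0 + x×2780 + (z_c − 3.03 − 0 − x)×3250
The z_c×3250 term appears on both sides and cancels. Collect the known terms of each column as K = Σ(ρt)_known − 3250 × (depth of known layers): K_1 = 76897.8 − 3250×29.54 = −19107.2; K_2 = 0 − 3250×(3.03 + 0) = −9847.5.
Balance: K_1 = K_2 − x×(3250 − 2780), so x = (K_2 − K_1)/(3250 − 2780) = 9259.7/470 = 19.7 km.

19.7 km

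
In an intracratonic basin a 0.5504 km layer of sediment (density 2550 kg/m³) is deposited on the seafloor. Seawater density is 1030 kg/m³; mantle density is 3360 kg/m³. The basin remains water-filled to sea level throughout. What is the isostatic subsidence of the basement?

Submarine loading: the sediment displaces seawater, and the subsidence is in turn flooded, so s (ρ_m − ρ_w) = t (ρ_sed − ρ_w).
s = 0.5504 km × (2550 − 1030) / (3360 − 1030) = 0.359 km.

0.359 km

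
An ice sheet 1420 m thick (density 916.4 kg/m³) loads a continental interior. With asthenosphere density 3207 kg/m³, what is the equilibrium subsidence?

In Airy isostatic equilibrium: the ice load ρ_ice t is balanced by mantle displaced below, ρ_m s.
s = t ρ_ice / ρ_m = 1420 m × 916.4/3207 = 406 m.

406 m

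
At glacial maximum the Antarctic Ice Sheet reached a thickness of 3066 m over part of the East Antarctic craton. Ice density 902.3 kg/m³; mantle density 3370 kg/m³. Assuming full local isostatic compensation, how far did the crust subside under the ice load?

For local isostatic compensation: the ice load ρ_ice t is balanced by mantle displaced below, ρ_m s.
s = t ρ_ice / ρ_m = 3066 m × 902.3/3370 = 821 m.

821 m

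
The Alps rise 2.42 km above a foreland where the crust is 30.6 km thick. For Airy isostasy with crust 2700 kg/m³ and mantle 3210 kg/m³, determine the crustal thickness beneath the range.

45.8 km

Root depth r = h ρ_c / (ρ_m − ρ_c) = 2.42 km × 2700 / 510 = 12.81 km.
Total thickness = T + h + r = 30.6 km + 2.42 km + 12.81 km = 45.8 km.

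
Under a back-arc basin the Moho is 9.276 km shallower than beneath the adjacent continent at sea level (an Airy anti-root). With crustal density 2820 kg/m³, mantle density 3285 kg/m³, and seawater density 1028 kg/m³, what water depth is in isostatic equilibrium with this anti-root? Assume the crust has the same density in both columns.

2.41 km

Replacing a thickness d of crust by seawater at the top must be balanced by replacing crust with mantle at the base: d (ρ_c − ρ_w) = a (ρ_m − ρ_c).
d = a (ρ_m − ρ_c)/(ρ_c − ρ_w) = 9.276 km × 465/1792 = 2.41 km.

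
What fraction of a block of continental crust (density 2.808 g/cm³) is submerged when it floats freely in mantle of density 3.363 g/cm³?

83.5%

Submerged fraction = ρ_obj/ρ_fluid = 2.808/3.363 = 83.5%.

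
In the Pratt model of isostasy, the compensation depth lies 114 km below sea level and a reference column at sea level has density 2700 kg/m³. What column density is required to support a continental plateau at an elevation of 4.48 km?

2600 kg/m³

Pratt balance: ρ_ref D = ρ (D + h).
ρ = ρ_ref D/(D + h) = 2700 × 114 km/(114 km + 4.48 km) = 2600 kg/m³.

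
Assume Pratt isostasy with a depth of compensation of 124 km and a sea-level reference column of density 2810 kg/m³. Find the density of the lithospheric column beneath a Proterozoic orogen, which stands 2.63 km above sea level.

Pratt balance: ρ_ref D = ρ (D + h).
ρ = ρ_ref D/(D + h) = 2810 × 124 km/(124 km + 2.63 km) = 2750 kg/m³.

2750 kg/m³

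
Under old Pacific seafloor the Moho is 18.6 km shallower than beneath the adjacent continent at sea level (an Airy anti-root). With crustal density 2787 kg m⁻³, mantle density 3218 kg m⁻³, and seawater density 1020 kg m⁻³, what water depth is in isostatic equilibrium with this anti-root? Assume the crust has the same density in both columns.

Replacing a thickness d of crust by seawater at the top must be balanced by replacing crust with mantle at the base: d (ρ_c − ρ_w) = a (ρ_m − ρ_c).
d = a (ρ_m − ρ_c)/(ρ_c − ρ_w) = 18.6 km × 431/1767 = 4.54 km.

4.54 km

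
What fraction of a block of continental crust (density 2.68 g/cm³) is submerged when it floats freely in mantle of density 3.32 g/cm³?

0.807

Submerged fraction = ρ_obj/ρ_fluid = 2.68/3.32 = 0.807.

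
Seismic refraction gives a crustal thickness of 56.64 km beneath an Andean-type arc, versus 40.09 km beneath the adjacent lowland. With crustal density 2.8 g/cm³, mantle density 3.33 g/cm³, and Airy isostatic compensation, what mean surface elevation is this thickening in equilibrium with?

2.63 km

Excess crust Δ = 56.64 km − 40.09 km = 16.55 km, split between elevation h and root r with h + r = Δ.
Airy balance ρ_c h = (ρ_m − ρ_c) r gives r = h ρ_c/(ρ_m − ρ_c), so h (1 + ρ_c/(ρ_m − ρ_c)) = Δ, i.e. h = Δ (ρ_m − ρ_c)/ρ_m.
h = 16.55 km × 0.53/3.33 = 2.63 km.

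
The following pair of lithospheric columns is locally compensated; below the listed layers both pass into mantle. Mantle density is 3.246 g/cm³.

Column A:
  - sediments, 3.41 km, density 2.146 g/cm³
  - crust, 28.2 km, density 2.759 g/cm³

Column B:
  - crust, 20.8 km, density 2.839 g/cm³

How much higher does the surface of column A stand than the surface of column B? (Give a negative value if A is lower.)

2.78 km

For any compensation level in the mantle, the mantle terms cancel and isostasy reduces to e = (Σt_A − Σt_B) − (Σ(ρt)_A − Σ(ρt)_B) / ρ_m.
Σt_A = 31.61 km; Σt_B = 20.8 km; Σ(ρt)_A = 85.12166; Σ(ρt)_B = 59.0512 (in km·g/cm³).
e = (31.61 − 20.8) − (85.12166 − 59.0512) / 3.246 = 2.78 km.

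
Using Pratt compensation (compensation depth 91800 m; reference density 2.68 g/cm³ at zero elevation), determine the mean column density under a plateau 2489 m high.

2.61 g/cm³

Pratt balance: ρ_ref D = ρ (D + h).
ρ = ρ_ref D/(D + h) = 2.68 × 91800 m/(91800 m + 2489 m) = 2.61 g/cm³.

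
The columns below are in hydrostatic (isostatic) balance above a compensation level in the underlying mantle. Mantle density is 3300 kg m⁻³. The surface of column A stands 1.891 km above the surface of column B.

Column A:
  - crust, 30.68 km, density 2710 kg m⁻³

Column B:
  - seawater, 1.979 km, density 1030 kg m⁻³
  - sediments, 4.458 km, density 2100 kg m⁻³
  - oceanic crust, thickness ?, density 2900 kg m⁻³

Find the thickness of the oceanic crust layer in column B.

5.05 km

Take the compensation level at the base of the deeper column (depth z_c below the surface of column A) and equate Σ ρ_i t_i down to z_c; mantle fills any gap and the z_c terms cancel.
Column A: 30.68×2710 + (z_c − 30.68)×3300
Column B: 1.891×0 + 1.979×1030 + 4.458×2100 + x×2900 + (z_c − 1.891 − 6.437 − x)×3300
The z_c×3300 term appears on both sides and cancels. Collect the known terms of each column as K = Σ(ρt)_known − 3300 × (depth of known layers): K_A = 83142.8 − 3300×30.68 = −18101.2; K_B = 11400.17 − 3300×(1.891 + 6.437) = −16082.23.
Balance: K_A = K_B − x×(3300 − 2900), so x = (K_B − K_A)/(3300 − 2900) = 2018.97/400 = 5.05 km.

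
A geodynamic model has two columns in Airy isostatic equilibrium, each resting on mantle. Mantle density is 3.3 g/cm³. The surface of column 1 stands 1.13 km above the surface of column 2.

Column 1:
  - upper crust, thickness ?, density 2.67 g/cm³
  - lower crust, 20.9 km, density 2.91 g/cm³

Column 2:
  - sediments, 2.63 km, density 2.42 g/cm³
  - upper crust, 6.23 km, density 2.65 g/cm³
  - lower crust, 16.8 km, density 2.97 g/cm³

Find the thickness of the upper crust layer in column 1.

11.9 km

Take the compensation level at the base of the deeper column (depth z_c below the surface of column 1) and equate Σ ρ_i t_i down to z_c; mantle fills any gap and the z_c terms cancel.
Column 1: x×2.67 + 20.9×2.91 + (z_c − 20.9 − x)×3.3
Column 2: 1.13×0 + 2.63×2.42 + 6.23×2.65 + 16.8×2.97 + (z_c − 1.13 − 25.66)×3.3
The z_c×3.3 term appears on both sides and cancels. Collect the known terms of each column as K = Σ(ρt)_known − 3.3 × (depth of known layers): K_1 = 60.819 − 3.3×20.9 = −8.151; K_2 = 72.7701 − 3.3×(1.13 + 25.66) = −15.6369.
Balance: K_1 − x×(3.3 − 2.67) = K_2, so x = (K_1 − K_2)/(3.3 − 2.67) = 7.4859/0.63 = 11.9 km.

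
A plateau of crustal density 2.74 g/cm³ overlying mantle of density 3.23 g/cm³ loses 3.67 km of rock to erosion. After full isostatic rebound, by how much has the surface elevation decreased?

Rebound u = e ρ_c/ρ_m = 3.67 km × 2.74/3.23 = 3.113 km.
Net surface drop = e − u = 3.67 km − 3.113 km = e (ρ_m − ρ_c)/ρ_m = 0.557 km.

0.557 km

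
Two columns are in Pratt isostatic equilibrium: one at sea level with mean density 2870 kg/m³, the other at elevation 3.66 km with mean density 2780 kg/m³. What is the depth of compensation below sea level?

113 km

ρ_ref D = ρ (D + h) → D (ρ_ref − ρ) = ρ h.
D = ρ h/(ρ_ref − ρ) = 2780 × 3.66 km/(2870 − 2780) = 113 km.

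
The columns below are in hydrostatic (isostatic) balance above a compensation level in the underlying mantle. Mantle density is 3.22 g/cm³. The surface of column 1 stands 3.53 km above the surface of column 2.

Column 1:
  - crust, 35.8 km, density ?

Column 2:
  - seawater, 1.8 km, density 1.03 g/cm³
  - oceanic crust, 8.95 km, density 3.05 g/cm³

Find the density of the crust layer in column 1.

2.75 g/cm³

Take the compensation level at the base of the deeper column (depth z_c below the surface of column 1) and equate Σ ρ_i t_i down to z_c; mantle fills any gap and the z_c terms cancel.
Column 1: 35.8×ρ + (z_c − 35.8)×3.22
Column 2: 3.53×0 + 1.8×1.03 + 8.95×3.05 + (z_c − 3.53 − 10.75)×3.22
The z_c×3.22 term appears on both sides and cancels. Collect the known terms of each column as K = Σ(ρt)_known − 3.22 × (depth of known layers): K_1 = 0 − 3.22×35.8 = −115.276; K_2 = 29.1515 − 3.22×(3.53 + 10.75) = −16.8301.
Balance: K_1 + 35.8×ρ = K_2, so ρ = (K_2 − K_1)/35.8 = 98.4459/35.8 = 2.75 g/cm³.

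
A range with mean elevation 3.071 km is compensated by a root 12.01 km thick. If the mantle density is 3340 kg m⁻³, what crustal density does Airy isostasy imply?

ρ_c h = (ρ_m − ρ_c) r → ρ_c (h + r) = ρ_m r → ρ_c = ρ_m r / (h + r).
ρ_c = 3340 × 12.01 km / (3.071 km + 12.01 km) = 2660 kg m⁻³.

2660 kg m⁻³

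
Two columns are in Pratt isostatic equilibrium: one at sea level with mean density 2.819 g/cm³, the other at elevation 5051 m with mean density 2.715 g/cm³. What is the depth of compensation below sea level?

132000 m

ρ_ref D = ρ (D + h) → D (ρ_ref − ρ) = ρ h.
D = ρ h/(ρ_ref − ρ) = 2.715 × 5051 m/(2.819 − 2.715) = 132000 m.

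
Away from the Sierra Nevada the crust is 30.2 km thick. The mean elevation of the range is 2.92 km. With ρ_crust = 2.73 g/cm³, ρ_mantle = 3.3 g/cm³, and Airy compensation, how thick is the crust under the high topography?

47.1 km

Root depth r = h ρ_c / (ρ_m − ρ_c) = 2.92 km × 2.73 / 0.57 = 13.99 km.
Total thickness = T + h + r = 30.2 km + 2.92 km + 13.99 km = 47.1 km.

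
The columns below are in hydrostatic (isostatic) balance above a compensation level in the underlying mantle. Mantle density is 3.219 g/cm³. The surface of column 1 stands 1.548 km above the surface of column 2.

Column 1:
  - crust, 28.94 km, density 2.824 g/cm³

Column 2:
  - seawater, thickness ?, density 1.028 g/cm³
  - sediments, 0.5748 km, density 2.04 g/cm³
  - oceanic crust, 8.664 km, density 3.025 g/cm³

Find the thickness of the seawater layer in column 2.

1.87 km

Take the compensation level at the base of the deeper column (depth z_c below the surface of column 1) and equate Σ ρ_i t_i down to z_c; mantle fills any gap and the z_c terms cancel.
Column 1: 28.94×2.824 + (z_c − 28.94)×3.219
Column 2: 1.548×0 + x×1.028 + 0.5748×2.04 + 8.664×3.025 + (z_c − 1.548 − 9.2388 − x)×3.219
The z_c×3.219 term appears on both sides and cancels. Collect the known terms of each column as K = Σ(ρt)_known − 3.219 × (depth of known layers): K_1 = 81.72656 − 3.219×28.94 = −11.4313; K_2 = 27.381192 − 3.219×(1.548 + 9.2388) = −7.3415172.
Balance: K_1 = K_2 − x×(3.219 − 1.028), so x = (K_2 − K_1)/(3.219 − 1.028) = 4.08978/2.191 = 1.87 km.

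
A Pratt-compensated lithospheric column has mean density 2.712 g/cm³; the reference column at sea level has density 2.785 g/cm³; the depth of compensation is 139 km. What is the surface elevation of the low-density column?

ρ_ref D = ρ (D + h) → h = D (ρ_ref − ρ)/ρ.
h = 139 km × (2.785 − 2.712)/2.712 = 3.74 km.

3.74 km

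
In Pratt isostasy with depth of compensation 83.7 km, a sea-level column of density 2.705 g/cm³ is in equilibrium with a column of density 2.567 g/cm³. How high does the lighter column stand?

4.5 km

ρ_ref D = ρ (D + h) → h = D (ρ_ref − ρ)/ρ.
h = 83.7 km × (2.705 − 2.567)/2.567 = 4.5 km.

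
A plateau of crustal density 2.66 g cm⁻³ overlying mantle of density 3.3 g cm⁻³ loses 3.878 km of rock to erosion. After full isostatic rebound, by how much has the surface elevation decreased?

0.752 km

Rebound u = e ρ_c/ρ_m = 3.878 km × 2.66/3.3 = 3.126 km.
Net surface drop = e − u = 3.878 km − 3.126 km = e (ρ_m − ρ_c)/ρ_m = 0.752 km.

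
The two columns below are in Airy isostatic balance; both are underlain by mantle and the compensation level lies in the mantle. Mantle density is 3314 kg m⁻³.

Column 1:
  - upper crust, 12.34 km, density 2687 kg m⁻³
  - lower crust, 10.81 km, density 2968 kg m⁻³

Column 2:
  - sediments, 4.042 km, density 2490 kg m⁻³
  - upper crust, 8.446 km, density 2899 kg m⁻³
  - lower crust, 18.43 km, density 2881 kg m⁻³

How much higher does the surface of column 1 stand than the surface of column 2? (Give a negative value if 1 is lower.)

−1.01 km

For any compensation level in the mantle, the mantle terms cancel and isostasy reduces to e = (Σt_1 − Σt_2) − (Σ(ρt)_1 − Σ(ρt)_2) / ρ_m.
Σt_1 = 23.15 km; Σt_2 = 30.918 km; Σ(ρt)_1 = 65241.66; Σ(ρt)_2 = 87646.364 (in km·kg m⁻³).
e = (23.15 − 30.918) − (65241.66 − 87646.364) / 3314 = −1.01 km.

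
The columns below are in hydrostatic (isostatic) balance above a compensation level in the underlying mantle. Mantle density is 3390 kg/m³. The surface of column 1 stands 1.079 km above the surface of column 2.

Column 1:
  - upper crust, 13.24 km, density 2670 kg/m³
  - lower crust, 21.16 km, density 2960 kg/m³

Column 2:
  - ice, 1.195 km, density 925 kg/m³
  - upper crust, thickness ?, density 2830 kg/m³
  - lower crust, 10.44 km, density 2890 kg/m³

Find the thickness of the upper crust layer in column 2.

Take the compensation level at the base of the deeper column (depth z_c below the surface of column 1) and equate Σ ρ_i t_i down to z_c; mantle fills any gap and the z_c terms cancel.
Column 1: 13.24×2670 + 21.16×2960 + (z_c − 34.4)×3390
Column 2: 1.079×0 + 1.195×925 + x×2830 + 10.44×2890 + (z_c − 1.079 − 11.635 − x)×3390
The z_c×3390 term appears on both sides and cancels. Collect the known terms of each column as K = Σ(ρt)_known − 3390 × (depth of known layers): K_1 = 97984.4 − 3390×34.4 = −18631.6; K_2 = 31276.975 − 3390×(1.079 + 11.635) = −11823.485.
Balance: K_1 = K_2 − x×(3390 − 2830), so x = (K_2 − K_1)/(3390 − 2830) = 6808.11/560 = 12.2 km.

12.2 km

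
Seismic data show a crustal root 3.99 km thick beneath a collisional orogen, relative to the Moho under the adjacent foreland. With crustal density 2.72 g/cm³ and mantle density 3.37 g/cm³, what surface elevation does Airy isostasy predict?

For local isostatic compensation: ρ_c h = (ρ_m − ρ_c) r.
h = r (ρ_m − ρ_c) / ρ_c = 3.99 km × (3.37 − 2.72) / 2.72 = 0.953 km.

0.953 km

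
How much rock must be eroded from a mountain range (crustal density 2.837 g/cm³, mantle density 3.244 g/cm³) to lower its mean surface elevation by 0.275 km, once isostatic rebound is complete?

2.19 km

Net drop Δ = e − u = e − e ρ_c/ρ_m = e (ρ_m − ρ_c)/ρ_m.
e = Δ ρ_m/(ρ_m − ρ_c) = 0.275 km × 3.244/0.407 = 2.19 km.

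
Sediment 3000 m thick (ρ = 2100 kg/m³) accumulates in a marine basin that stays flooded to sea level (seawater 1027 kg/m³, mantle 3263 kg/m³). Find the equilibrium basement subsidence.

Submarine loading: the sediment displaces seawater, and the subsidence is in turn flooded, so s (ρ_m − ρ_w) = t (ρ_sed − ρ_w).
s = 3000 m × (2100 − 1027) / (3263 − 1027) = 1440 m.

1440 m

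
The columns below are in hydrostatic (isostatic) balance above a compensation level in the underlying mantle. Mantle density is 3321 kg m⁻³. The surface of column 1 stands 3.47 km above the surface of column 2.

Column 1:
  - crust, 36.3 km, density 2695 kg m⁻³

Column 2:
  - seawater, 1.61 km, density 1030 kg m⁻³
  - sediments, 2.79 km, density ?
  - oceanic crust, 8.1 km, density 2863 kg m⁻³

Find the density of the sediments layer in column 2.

Take the compensation level at the base of the deeper column (depth z_c below the surface of column 1) and equate Σ ρ_i t_i down to z_c; mantle fills any gap and the z_c terms cancel.
Column 1: 36.3×2695 + (z_c − 36.3)×3321
Column 2: 3.47×0 + 1.61×1030 + 2.79×ρ + 8.1×2863 + (z_c − 3.47 − 12.5)×3321
The z_c×3321 term appears on both sides and cancels. Collect the known terms of each column as K = Σ(ρt)_known − 3321 × (depth of known layers): K_1 = 97828.5 − 3321×36.3 = −22723.8; K_2 = 24848.6 − 3321×(3.47 + 12.5) = −28187.77.
Balance: K_1 = K_2 + 2.79×ρ, so ρ = (K_1 − K_2)/2.79 = 5463.97/2.79 = 1960 kg m⁻³.

1960 kg m⁻³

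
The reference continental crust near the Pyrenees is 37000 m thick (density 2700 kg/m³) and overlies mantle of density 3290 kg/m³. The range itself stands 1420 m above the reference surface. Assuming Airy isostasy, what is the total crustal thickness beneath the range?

44900 m

Root depth r = h ρ_c / (ρ_m − ρ_c) = 1420 m × 2700 / 590 = 6498 m.
Total thickness = T + h + r = 37000 m + 1420 m + 6498 m = 44900 m.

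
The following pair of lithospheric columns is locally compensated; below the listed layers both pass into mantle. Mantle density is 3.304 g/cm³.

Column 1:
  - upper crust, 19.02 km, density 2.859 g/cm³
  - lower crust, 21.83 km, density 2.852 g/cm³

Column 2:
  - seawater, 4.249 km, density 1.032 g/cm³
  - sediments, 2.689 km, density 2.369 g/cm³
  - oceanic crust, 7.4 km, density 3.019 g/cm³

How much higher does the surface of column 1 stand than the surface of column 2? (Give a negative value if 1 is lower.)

1.23 km

For any compensation level in the mantle, the mantle terms cancel and isostasy reduces to e = (Σt_1 − Σt_2) − (Σ(ρt)_1 − Σ(ρt)_2) / ρ_m.
Σt_1 = 40.85 km; Σt_2 = 14.338 km; Σ(ρt)_1 = 116.63734; Σ(ρt)_2 = 33.095809 (in km·g/cm³).
e = (40.85 − 14.338) − (116.63734 − 33.095809) / 3.304 = 1.23 km.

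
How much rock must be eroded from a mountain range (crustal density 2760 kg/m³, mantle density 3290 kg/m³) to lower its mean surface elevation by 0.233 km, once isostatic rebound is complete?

Net drop Δ = e − u = e − e ρ_c/ρ_m = e (ρ_m − ρ_c)/ρ_m.
e = Δ ρ_m/(ρ_m − ρ_c) = 0.233 km × 3290/530 = 1.45 km.

1.45 km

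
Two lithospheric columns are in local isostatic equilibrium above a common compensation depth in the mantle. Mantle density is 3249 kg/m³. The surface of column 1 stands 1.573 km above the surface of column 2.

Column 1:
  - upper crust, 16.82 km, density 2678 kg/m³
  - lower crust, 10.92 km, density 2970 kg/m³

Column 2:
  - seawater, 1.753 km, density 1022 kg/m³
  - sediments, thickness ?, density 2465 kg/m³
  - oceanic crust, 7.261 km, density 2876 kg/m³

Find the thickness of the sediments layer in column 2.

1.18 km

Take the compensation level at the base of the deeper column (depth z_c below the surface of column 1) and equate Σ ρ_i t_i down to z_c; mantle fills any gap and the z_c terms cancel.
Column 1: 16.82×2678 + 10.92×2970 + (z_c − 27.74)×3249
Column 2: 1.573×0 + 1.753×1022 + x×2465 + 7.261×2876 + (z_c − 1.573 − 9.014 − x)×3249
The z_c×3249 term appears on both sides and cancels. Collect the known terms of each column as K = Σ(ρt)_known − 3249 × (depth of known layers): K_1 = 77476.36 − 3249×27.74 = −12650.9; K_2 = 22674.202 − 3249×(1.573 + 9.014) = −11722.961.
Balance: K_1 = K_2 − x×(3249 − 2465), so x = (K_2 − K_1)/(3249 − 2465) = 927.939/784 = 1.18 km.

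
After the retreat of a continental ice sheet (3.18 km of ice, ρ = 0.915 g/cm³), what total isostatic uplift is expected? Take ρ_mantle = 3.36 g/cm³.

Removing the load lets mantle flow back in; uplift u satisfies ρ_ice t = ρ_m u.
u = t ρ_ice/ρ_m = 3.18 km × 0.915/3.36 = 0.866 km.

0.866 km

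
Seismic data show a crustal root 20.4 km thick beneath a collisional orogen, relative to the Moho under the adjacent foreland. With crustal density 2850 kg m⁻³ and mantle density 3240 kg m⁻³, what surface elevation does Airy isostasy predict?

Isostatic balance requires: ρ_c h = (ρ_m − ρ_c) r.
h = r (ρ_m − ρ_c) / ρ_c = 20.4 km × (3240 − 2850) / 2850 = 2.79 km.

2.79 km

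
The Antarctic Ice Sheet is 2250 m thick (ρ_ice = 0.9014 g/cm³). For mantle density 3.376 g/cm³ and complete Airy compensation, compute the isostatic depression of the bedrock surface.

601 m

Equating mass per unit area of the two columns: the ice load ρ_ice t is balanced by mantle displaced below, ρ_m s.
s = t ρ_ice / ρ_m = 2250 m × 0.9014/3.376 = 601 m.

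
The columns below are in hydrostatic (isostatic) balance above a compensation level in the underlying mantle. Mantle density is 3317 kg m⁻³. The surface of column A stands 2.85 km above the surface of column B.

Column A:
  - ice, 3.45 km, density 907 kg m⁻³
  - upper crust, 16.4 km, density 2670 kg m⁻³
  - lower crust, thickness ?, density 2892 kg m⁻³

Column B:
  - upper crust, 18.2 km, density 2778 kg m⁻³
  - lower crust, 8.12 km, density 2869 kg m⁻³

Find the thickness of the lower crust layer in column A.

Take the compensation level at the base of the deeper column (depth z_c below the surface of column A) and equate Σ ρ_i t_i down to z_c; mantle fills any gap and the z_c terms cancel.
Column A: 3.45×907 + 16.4×2670 + x×2892 + (z_c − 19.85 − x)×3317
Column B: 2.85×0 + 18.2×2778 + 8.12×2869 + (z_c − 2.85 − 26.32)×3317
The z_c×3317 term appears on both sides and cancels. Collect the known terms of each column as K = Σ(ρt)_known − 3317 × (depth of known layers): K_A = 46917.15 − 3317×19.85 = −18925.3; K_B = 73855.88 − 3317×(2.85 + 26.32) = −22901.01.
Balance: K_A − x×(3317 − 2892) = K_B, so x = (K_A − K_B)/(3317 − 2892) = 3975.71/425 = 9.35 km.

9.35 km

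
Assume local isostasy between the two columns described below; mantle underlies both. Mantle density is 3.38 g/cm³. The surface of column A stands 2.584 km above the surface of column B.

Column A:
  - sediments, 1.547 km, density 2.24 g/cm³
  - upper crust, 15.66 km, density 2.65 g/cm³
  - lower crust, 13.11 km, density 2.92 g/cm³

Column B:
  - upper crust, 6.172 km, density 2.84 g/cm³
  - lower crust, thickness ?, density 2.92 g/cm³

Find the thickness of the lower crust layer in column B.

15.6 km

Take the compensation level at the base of the deeper column (depth z_c below the surface of column A) and equate Σ ρ_i t_i down to z_c; mantle fills any gap and the z_c terms cancel.
Column A: 1.547×2.24 + 15.66×2.65 + 13.11×2.92 + (z_c − 30.317)×3.38
Column B: 2.584×0 + 6.172×2.84 + x×2.92 + (z_c − 2.584 − 6.172 − x)×3.38
The z_c×3.38 term appears on both sides and cancels. Collect the known terms of each column as K = Σ(ρt)_known − 3.38 × (depth of known layers): K_A = 83.24548 − 3.38×30.317 = −19.22598; K_B = 17.52848 − 3.38×(2.584 + 6.172) = −12.0668.
Balance: K_A = K_B − x×(3.38 − 2.92), so x = (K_B − K_A)/(3.38 − 2.92) = 7.15918/0.46 = 15.6 km.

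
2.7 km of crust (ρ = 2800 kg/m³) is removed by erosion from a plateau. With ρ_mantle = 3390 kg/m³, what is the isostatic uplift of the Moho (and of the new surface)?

Unloading: uplift u = e ρ_c/ρ_m = 2.7 km × 2800/3390 = 2.23 km.

2.23 km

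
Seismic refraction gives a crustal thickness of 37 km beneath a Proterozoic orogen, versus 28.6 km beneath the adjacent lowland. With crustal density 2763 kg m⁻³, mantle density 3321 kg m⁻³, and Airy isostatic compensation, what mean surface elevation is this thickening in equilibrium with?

Excess crust Δ = 37 km − 28.6 km = 8.4 km, split between elevation h and root r with h + r = Δ.
Airy balance ρ_c h = (ρ_m − ρ_c) r gives r = h ρ_c/(ρ_m − ρ_c), so h (1 + ρ_c/(ρ_m − ρ_c)) = Δ, i.e. h = Δ (ρ_m − ρ_c)/ρ_m.
h = 8.4 km × 558/3321 = 1.41 km.

1.41 km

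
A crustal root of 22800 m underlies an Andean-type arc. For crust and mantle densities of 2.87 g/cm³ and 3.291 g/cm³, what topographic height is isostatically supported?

3340 m

For local isostatic compensation: ρ_c h = (ρ_m − ρ_c) r.
h = r (ρ_m − ρ_c) / ρ_c = 22800 m × (3.291 − 2.87) / 2.87 = 3340 m.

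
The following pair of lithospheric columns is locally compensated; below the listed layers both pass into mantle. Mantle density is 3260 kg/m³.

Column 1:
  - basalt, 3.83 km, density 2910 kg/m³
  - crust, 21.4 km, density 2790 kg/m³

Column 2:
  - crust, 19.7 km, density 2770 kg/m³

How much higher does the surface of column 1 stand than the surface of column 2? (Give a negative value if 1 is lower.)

0.535 km

For any compensation level in the mantle, the mantle terms cancel and isostasy reduces to e = (Σt_1 − Σt_2) − (Σ(ρt)_1 − Σ(ρt)_2) / ρ_m.
Σt_1 = 25.23 km; Σt_2 = 19.7 km; Σ(ρt)_1 = 70851.3; Σ(ρt)_2 = 54569 (in km·kg/m³).
e = (25.23 − 19.7) − (70851.3 − 54569) / 3260 = 0.535 km.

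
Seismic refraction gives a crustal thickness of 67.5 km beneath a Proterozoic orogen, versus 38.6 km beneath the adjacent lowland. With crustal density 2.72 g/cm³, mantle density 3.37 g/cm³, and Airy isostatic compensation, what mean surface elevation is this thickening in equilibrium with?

Excess crust Δ = 67.5 km − 38.6 km = 28.9 km, split between elevation h and root r with h + r = Δ.
Airy balance ρ_c h = (ρ_m − ρ_c) r gives r = h ρ_c/(ρ_m − ρ_c), so h (1 + ρ_c/(ρ_m − ρ_c)) = Δ, i.e. h = Δ (ρ_m − ρ_c)/ρ_m.
h = 28.9 km × 0.65/3.37 = 5.57 km.

5.57 km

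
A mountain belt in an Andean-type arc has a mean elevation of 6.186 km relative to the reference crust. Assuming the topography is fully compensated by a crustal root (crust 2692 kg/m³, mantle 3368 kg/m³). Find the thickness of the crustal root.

24.6 km

Isostatic balance requires: the weight of the topography is balanced by the buoyancy of the root, ρ_c h = (ρ_m − ρ_c) r.
r = h · ρ_c / (ρ_m − ρ_c) = 6.186 km × 2692 / (3368 − 2692) = 24.6 km.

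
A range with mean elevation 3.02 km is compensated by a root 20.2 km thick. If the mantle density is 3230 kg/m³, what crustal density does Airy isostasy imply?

2810 kg/m³

ρ_c h = (ρ_m − ρ_c) r → ρ_c (h + r) = ρ_m r → ρ_c = ρ_m r / (h + r).
ρ_c = 3230 × 20.2 km / (3.02 km + 20.2 km) = 2810 kg/m³.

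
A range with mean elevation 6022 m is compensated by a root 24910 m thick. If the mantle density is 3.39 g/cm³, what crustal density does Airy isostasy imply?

2.73 g/cm³

ρ_c h = (ρ_m − ρ_c) r → ρ_c (h + r) = ρ_m r → ρ_c = ρ_m r / (h + r).
ρ_c = 3.39 × 24910 m / (6022 m + 24910 m) = 2.73 g/cm³.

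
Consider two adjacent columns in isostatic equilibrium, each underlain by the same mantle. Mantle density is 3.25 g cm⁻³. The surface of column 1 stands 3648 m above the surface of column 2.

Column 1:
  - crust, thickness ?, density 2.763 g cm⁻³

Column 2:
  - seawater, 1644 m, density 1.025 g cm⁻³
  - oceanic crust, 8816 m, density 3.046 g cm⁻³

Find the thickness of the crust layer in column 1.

Take the compensation level at the base of the deeper column (depth z_c below the surface of column 1) and equate Σ ρ_i t_i down to z_c; mantle fills any gap and the z_c terms cancel.
Column 1: x×2.763 + (z_c − 0 − x)×3.25
Column 2: 3648×0 + 1644×1.025 + 8816×3.046 + (z_c − 3648 − 10460)×3.25
The z_c×3.25 term appears on both sides and cancels. Collect the known terms of each column as K = Σ(ρt)_known − 3.25 × (depth of known layers): K_1 = 0 − 3.25×0 = 0; K_2 = 28538.636 − 3.25×(3648 + 10460) = −17312.364.
Balance: K_1 − x×(3.25 − 2.763) = K_2, so x = (K_1 − K_2)/(3.25 − 2.763) = 17312.4/0.487 = 35500 m.

35500 m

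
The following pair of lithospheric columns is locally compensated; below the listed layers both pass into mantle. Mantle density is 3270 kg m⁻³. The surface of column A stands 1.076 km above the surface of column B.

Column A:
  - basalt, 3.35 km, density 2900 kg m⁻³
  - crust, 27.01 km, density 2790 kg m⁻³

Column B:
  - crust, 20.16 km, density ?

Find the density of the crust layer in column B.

2740 kg m⁻³

Take the compensation level at the base of the deeper column (depth z_c below the surface of column A) and equate Σ ρ_i t_i down to z_c; mantle fills any gap and the z_c terms cancel.
Column A: 3.35×2900 + 27.01×2790 + (z_c − 30.36)×3270
Column B: 1.076×0 + 20.16×ρ + (z_c − 1.076 − 20.16)×3270
The z_c×3270 term appears on both sides and cancels. Collect the known terms of each column as K = Σ(ρt)_known − 3270 × (depth of known layers): K_A = 85072.9 − 3270×30.36 = −14204.3; K_B = 0 − 3270×(1.076 + 20.16) = −69441.72.
Balance: K_A = K_B + 20.16×ρ, so ρ = (K_A − K_B)/20.16 = 55237.4/20.16 = 2740 kg m⁻³.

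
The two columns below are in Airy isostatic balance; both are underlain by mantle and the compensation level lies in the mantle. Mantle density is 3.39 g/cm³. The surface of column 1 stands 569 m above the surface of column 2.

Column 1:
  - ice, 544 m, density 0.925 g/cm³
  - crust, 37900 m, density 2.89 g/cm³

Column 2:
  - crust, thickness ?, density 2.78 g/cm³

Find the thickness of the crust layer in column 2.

Take the compensation level at the base of the deeper column (depth z_c below the surface of column 1) and equate Σ ρ_i t_i down to z_c; mantle fills any gap and the z_c terms cancel.
Column 1: 544×0.925 + 37900×2.89 + (z_c − 38444)×3.39
Column 2: 569×0 + x×2.78 + (z_c − 569 − 0 − x)×3.39
The z_c×3.39 term appears on both sides and cancels. Collect the known terms of each column as K = Σ(ρt)_known − 3.39 × (depth of known layers): K_1 = 110034.2 − 3.39×38444 = −20290.96; K_2 = 0 − 3.39×(569 + 0) = −1928.91.
Balance: K_1 = K_2 − x×(3.39 − 2.78), so x = (K_2 − K_1)/(3.39 − 2.78) = 18362/0.61 = 30100 m.

30100 m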